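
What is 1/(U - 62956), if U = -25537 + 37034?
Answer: -1/51459 ≈ -1.9433e-5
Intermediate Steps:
U = 11497
1/(U - 62956) = 1/(11497 - 62956) = 1/(-51459) = -1/51459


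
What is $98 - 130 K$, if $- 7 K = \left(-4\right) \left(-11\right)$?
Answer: $\frac{6406}{7} \approx 915.14$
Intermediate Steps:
$K = - \frac{44}{7}$ ($K = - \frac{\left(-4\right) \left(-11\right)}{7} = \left(- \frac{1}{7}\right) 44 = - \frac{44}{7} \approx -6.2857$)
$98 - 130 K = 98 - - \frac{5720}{7} = 98 + \frac{5720}{7} = \frac{6406}{7}$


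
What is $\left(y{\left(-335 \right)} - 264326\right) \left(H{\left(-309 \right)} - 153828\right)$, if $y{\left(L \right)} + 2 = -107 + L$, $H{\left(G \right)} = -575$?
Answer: $40881282310$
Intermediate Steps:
$y{\left(L \right)} = -109 + L$ ($y{\left(L \right)} = -2 + \left(-107 + L\right) = -109 + L$)
$\left(y{\left(-335 \right)} - 264326\right) \left(H{\left(-309 \right)} - 153828\right) = \left(\left(-109 - 335\right) - 264326\right) \left(-575 - 153828\right) = \left(-444 - 264326\right) \left(-154403\right) = \left(-264770\right) \left(-154403\right) = 40881282310$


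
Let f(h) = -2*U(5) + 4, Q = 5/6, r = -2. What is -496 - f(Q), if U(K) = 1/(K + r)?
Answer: -1498/3 ≈ -499.33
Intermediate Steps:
U(K) = 1/(-2 + K) (U(K) = 1/(K - 2) = 1/(-2 + K))
Q = ⅚ (Q = (⅙)*5 = ⅚ ≈ 0.83333)
f(h) = 10/3 (f(h) = -2/(-2 + 5) + 4 = -2/3 + 4 = -2*⅓ + 4 = -⅔ + 4 = 10/3)
-496 - f(Q) = -496 - 1*10/3 = -496 - 10/3 = -1498/3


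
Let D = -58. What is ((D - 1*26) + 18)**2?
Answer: 4356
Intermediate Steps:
((D - 1*26) + 18)**2 = ((-58 - 1*26) + 18)**2 = ((-58 - 26) + 18)**2 = (-84 + 18)**2 = (-66)**2 = 4356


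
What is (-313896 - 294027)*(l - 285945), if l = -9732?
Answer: 179748848871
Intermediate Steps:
(-313896 - 294027)*(l - 285945) = (-313896 - 294027)*(-9732 - 285945) = -607923*(-295677) = 179748848871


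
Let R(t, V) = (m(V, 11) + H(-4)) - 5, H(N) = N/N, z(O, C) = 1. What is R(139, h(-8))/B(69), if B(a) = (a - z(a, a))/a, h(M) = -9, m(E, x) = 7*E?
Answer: -4623/68 ≈ -67.985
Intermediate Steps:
H(N) = 1
R(t, V) = -4 + 7*V (R(t, V) = (7*V + 1) - 5 = (1 + 7*V) - 5 = -4 + 7*V)
B(a) = (-1 + a)/a (B(a) = (a - 1*1)/a = (a - 1)/a = (-1 + a)/a)
R(139, h(-8))/B(69) = (-4 + 7*(-9))/(((-1 + 69)/69)) = (-4 - 63)/(((1/69)*68)) = -67/68/69 = -67*69/68 = -4623/68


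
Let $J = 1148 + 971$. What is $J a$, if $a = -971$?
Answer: $-2057549$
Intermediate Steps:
$J = 2119$
$J a = 2119 \left(-971\right) = -2057549$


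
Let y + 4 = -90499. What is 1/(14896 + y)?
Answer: -1/75607 ≈ -1.3226e-5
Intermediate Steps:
y = -90503 (y = -4 - 90499 = -90503)
1/(14896 + y) = 1/(14896 - 90503) = 1/(-75607) = -1/75607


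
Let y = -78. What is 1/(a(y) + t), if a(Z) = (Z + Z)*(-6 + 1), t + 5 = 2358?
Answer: 1/3133 ≈ 0.00031918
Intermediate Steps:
t = 2353 (t = -5 + 2358 = 2353)
a(Z) = -10*Z (a(Z) = (2*Z)*(-5) = -10*Z)
1/(a(y) + t) = 1/(-10*(-78) + 2353) = 1/(780 + 2353) = 1/3133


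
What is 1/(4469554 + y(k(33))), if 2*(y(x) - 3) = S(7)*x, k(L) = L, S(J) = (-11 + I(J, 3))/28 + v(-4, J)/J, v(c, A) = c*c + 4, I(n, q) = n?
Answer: 14/62574425 ≈ 2.2373e-7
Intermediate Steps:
v(c, A) = 4 + c² (v(c, A) = c² + 4 = 4 + c²)
S(J) = -11/28 + 20/J + J/28 (S(J) = (-11 + J)/28 + (4 + (-4)²)/J = (-11 + J)*(1/28) + (4 + 16)/J = (-11/28 + J/28) + 20/J = -11/28 + 20/J + J/28)
y(x) = 3 + 19*x/14 (y(x) = 3 + (((1/28)*(560 + 7*(-11 + 7))/7)*x)/2 = 3 + (((1/28)*(⅐)*(560 + 7*(-4)))*x)/2 = 3 + (((1/28)*(⅐)*(560 - 28))*x)/2 = 3 + (((1/28)*(⅐)*532)*x)/2 = 3 + (19*x/7)/2 = 3 + 19*x/14)
1/(4469554 + y(k(33))) = 1/(4469554 + (3 + (19/14)*33)) = 1/(4469554 + (3 + 627/14)) = 1/(4469554 + 669/14) = 1/(62574425/14) = 14/62574425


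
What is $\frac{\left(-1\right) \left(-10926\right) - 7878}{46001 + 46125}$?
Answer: $\frac{1524}{46063} \approx 0.033085$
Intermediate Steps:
$\frac{\left(-1\right) \left(-10926\right) - 7878}{46001 + 46125} = \frac{10926 - 7878}{92126} = 3048 \cdot \frac{1}{92126} = \frac{1524}{46063}$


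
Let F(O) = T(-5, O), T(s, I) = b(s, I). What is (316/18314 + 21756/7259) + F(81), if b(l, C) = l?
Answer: -18855243/9495809 ≈ -1.9856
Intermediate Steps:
T(s, I) = s
F(O) = -5
(316/18314 + 21756/7259) + F(81) = (316/18314 + 21756/7259) - 5 = (316*(1/18314) + 21756*(1/7259)) - 5 = (158/9157 + 3108/1037) - 5 = 28623802/9495809 - 5 = -18855243/9495809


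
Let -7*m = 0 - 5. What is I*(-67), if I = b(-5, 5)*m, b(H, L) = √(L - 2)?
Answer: -335*√3/7 ≈ -82.891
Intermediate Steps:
m = 5/7 (m = -(0 - 5)/7 = -⅐*(-5) = 5/7 ≈ 0.71429)
b(H, L) = √(-2 + L)
I = 5*√3/7 (I = √(-2 + 5)*(5/7) = √3*(5/7) = 5*√3/7 ≈ 1.2372)
I*(-67) = (5*√3/7)*(-67) = -335*√3/7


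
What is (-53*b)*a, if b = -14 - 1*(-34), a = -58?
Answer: 61480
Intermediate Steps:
b = 20 (b = -14 + 34 = 20)
(-53*b)*a = -53*20*(-58) = -1060*(-58) = 61480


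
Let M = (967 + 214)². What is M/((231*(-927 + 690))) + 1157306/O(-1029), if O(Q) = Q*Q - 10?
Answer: -1413457152809/57967820757 ≈ -24.383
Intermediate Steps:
M = 1394761 (M = 1181² = 1394761)
O(Q) = -10 + Q² (O(Q) = Q² - 10 = -10 + Q²)
M/((231*(-927 + 690))) + 1157306/O(-1029) = 1394761/((231*(-927 + 690))) + 1157306/(-10 + (-1029)²) = 1394761/((231*(-237))) + 1157306/(-10 + 1058841) = 1394761/(-54747) + 1157306/1058831 = 1394761*(-1/54747) + 1157306*(1/1058831) = -1394761/54747 + 1157306/1058831 = -1413457152809/57967820757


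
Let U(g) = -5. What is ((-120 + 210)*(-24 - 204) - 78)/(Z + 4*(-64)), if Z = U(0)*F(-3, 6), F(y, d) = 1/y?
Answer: 61794/763 ≈ 80.988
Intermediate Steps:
Z = 5/3 (Z = -5/(-3) = -5*(-⅓) = 5/3 ≈ 1.6667)
((-120 + 210)*(-24 - 204) - 78)/(Z + 4*(-64)) = ((-120 + 210)*(-24 - 204) - 78)/(5/3 + 4*(-64)) = (90*(-228) - 78)/(5/3 - 256) = (-20520 - 78)/(-763/3) = -20598*(-3/763) = 61794/763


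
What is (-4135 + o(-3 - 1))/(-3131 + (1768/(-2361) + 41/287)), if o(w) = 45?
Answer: 33797715/25878026 ≈ 1.3060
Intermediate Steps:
(-4135 + o(-3 - 1))/(-3131 + (1768/(-2361) + 41/287)) = (-4135 + 45)/(-3131 + (1768/(-2361) + 41/287)) = -4090/(-3131 + (1768*(-1/2361) + 41*(1/287))) = -4090/(-3131 + (-1768/2361 + ⅐)) = -4090/(-3131 - 10015/16527) = -4090/(-51756052/16527) = -4090*(-16527/51756052) = 33797715/25878026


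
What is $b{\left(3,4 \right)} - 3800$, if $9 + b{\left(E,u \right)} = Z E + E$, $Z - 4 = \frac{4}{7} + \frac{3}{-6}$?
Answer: $- \frac{53113}{14} \approx -3793.8$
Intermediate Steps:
$Z = \frac{57}{14}$ ($Z = 4 + \left(\frac{4}{7} + \frac{3}{-6}\right) = 4 + \left(4 \cdot \frac{1}{7} + 3 \left(- \frac{1}{6}\right)\right) = 4 + \left(\frac{4}{7} - \frac{1}{2}\right) = 4 + \frac{1}{14} = \frac{57}{14} \approx 4.0714$)
$b{\left(E,u \right)} = -9 + \frac{71 E}{14}$ ($b{\left(E,u \right)} = -9 + \left(\frac{57 E}{14} + E\right) = -9 + \frac{71 E}{14}$)
$b{\left(3,4 \right)} - 3800 = \left(-9 + \frac{71}{14} \cdot 3\right) - 3800 = \left(-9 + \frac{213}{14}\right) - 3800 = \frac{87}{14} - 3800 = - \frac{53113}{14}$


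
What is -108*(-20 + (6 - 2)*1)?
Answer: 1728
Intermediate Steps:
-108*(-20 + (6 - 2)*1) = -108*(-20 + 4*1) = -108*(-20 + 4) = -108*(-16) = 1728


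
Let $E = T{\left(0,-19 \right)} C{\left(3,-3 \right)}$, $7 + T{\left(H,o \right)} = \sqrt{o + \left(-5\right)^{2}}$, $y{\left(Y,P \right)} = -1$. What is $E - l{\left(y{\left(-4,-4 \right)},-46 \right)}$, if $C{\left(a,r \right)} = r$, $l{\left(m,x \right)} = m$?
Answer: $22 - 3 \sqrt{6} \approx 14.652$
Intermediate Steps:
$T{\left(H,o \right)} = -7 + \sqrt{25 + o}$ ($T{\left(H,o \right)} = -7 + \sqrt{o + \left(-5\right)^{2}} = -7 + \sqrt{o + 25} = -7 + \sqrt{25 + o}$)
$E = 21 - 3 \sqrt{6}$ ($E = \left(-7 + \sqrt{25 - 19}\right) \left(-3\right) = \left(-7 + \sqrt{6}\right) \left(-3\right) = 21 - 3 \sqrt{6} \approx 13.652$)
$E - l{\left(y{\left(-4,-4 \right)},-46 \right)} = \left(21 - 3 \sqrt{6}\right) - -1 = \left(21 - 3 \sqrt{6}\right) + 1 = 22 - 3 \sqrt{6}$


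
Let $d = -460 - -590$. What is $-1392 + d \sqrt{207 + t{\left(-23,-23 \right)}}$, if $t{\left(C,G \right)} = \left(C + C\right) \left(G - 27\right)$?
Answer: $-1392 + 130 \sqrt{2507} \approx 5117.1$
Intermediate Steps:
$t{\left(C,G \right)} = 2 C \left(-27 + G\right)$
$d = 130$ ($d = -460 + 590 = 130$)
$-1392 + d \sqrt{207 + t{\left(-23,-23 \right)}} = -1392 + 130 \sqrt{207 + 2 \left(-23\right) \left(-27 - 23\right)} = -1392 + 130 \sqrt{207 + 2 \left(-23\right) \left(-50\right)} = -1392 + 130 \sqrt{207 + 2300} = -1392 + 130 \sqrt{2507}$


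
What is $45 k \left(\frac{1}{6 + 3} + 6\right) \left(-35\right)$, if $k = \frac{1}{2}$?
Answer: $- \frac{9625}{2} \approx -4812.5$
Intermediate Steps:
$k = \frac{1}{2} \approx 0.5$
$45 k \left(\frac{1}{6 + 3} + 6\right) \left(-35\right) = 45 \frac{\frac{1}{6 + 3} + 6}{2} \left(-35\right) = 45 \frac{\frac{1}{9} + 6}{2} \left(-35\right) = 45 \cdot \frac{1}{2} \cdot \frac{55}{9} \left(-35\right) = 45 \cdot \frac{55}{18} \left(-35\right) = \frac{275}{2} \left(-35\right) = - \frac{9625}{2}$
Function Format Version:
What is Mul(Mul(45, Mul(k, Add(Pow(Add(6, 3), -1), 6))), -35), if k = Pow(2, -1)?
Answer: Rational(-9625, 2) ≈ -4812.5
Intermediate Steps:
k = Rational(1, 2) ≈ 0.50000
Mul(Mul(45, Mul(k, Add(Pow(Add(6, 3), -1), 6))), -35) = Mul(Mul(45, Mul(Rational(1, 2), Add(Pow(Add(6, 3), -1), 6))), -35) = Mul(Mul(45, Mul(Rational(1, 2), Add(Pow(9, -1), 6))), -35) = Mul(Mul(45, Mul(Rational(1, 2), Add(Rational(1, 9), 6))), -35) = Mul(Mul(45, Mul(Rational(1, 2), Rational(55, 9))), -35) = Mul(Mul(45, Rational(55, 18)), -35) = Mul(Rational(275, 2), -35) = Rational(-9625, 2)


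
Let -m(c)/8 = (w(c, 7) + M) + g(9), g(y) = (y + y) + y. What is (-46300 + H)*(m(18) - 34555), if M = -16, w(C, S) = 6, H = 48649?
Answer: -81489159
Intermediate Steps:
g(y) = 3*y (g(y) = 2*y + y = 3*y)
m(c) = -136 (m(c) = -8*((6 - 16) + 3*9) = -8*(-10 + 27) = -8*17 = -136)
(-46300 + H)*(m(18) - 34555) = (-46300 + 48649)*(-136 - 34555) = 2349*(-34691) = -81489159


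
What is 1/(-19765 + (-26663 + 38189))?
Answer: -1/8239 ≈ -0.00012137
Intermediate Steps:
1/(-19765 + (-26663 + 38189)) = 1/(-19765 + 11526) = 1/(-8239) = -1/8239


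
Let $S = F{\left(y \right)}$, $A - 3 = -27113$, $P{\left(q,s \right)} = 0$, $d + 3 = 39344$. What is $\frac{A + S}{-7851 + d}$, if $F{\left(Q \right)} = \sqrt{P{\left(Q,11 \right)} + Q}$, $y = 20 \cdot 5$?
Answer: $- \frac{2710}{3149} \approx -0.86059$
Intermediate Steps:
$d = 39341$ ($d = -3 + 39344 = 39341$)
$A = -27110$ ($A = 3 - 27113 = -27110$)
$y = 100$
$F{\left(Q \right)} = \sqrt{Q}$ ($F{\left(Q \right)} = \sqrt{0 + Q} = \sqrt{Q}$)
$S = 10$ ($S = \sqrt{100} = 10$)
$\frac{A + S}{-7851 + d} = \frac{-27110 + 10}{-7851 + 39341} = - \frac{27100}{31490} = \left(-27100\right) \frac{1}{31490} = - \frac{2710}{3149}$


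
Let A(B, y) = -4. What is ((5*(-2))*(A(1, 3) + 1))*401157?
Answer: 12034710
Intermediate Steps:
((5*(-2))*(A(1, 3) + 1))*401157 = ((5*(-2))*(-4 + 1))*401157 = -10*(-3)*401157 = 30*401157 = 12034710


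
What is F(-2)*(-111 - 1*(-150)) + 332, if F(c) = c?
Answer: 254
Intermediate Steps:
F(-2)*(-111 - 1*(-150)) + 332 = -2*(-111 - 1*(-150)) + 332 = -2*(-111 + 150) + 332 = -2*39 + 332 = -78 + 332 = 254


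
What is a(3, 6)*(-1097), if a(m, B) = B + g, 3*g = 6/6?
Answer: -20843/3 ≈ -6947.7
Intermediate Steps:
g = 1/3 (g = (6/6)/3 = (6*(1/6))/3 = (1/3)*1 = 1/3 ≈ 0.33333)
a(m, B) = 1/3 + B (a(m, B) = B + 1/3 = 1/3 + B)
a(3, 6)*(-1097) = (1/3 + 6)*(-1097) = (19/3)*(-1097) = -20843/3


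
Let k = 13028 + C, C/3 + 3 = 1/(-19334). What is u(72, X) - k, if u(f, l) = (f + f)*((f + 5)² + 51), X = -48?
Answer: 16397184737/19334 ≈ 8.4810e+5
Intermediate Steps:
C = -174009/19334 (C = -9 + 3/(-19334) = -9 + 3*(-1/19334) = -9 - 3/19334 = -174009/19334 ≈ -9.0002)
u(f, l) = 2*f*(51 + (5 + f)²) (u(f, l) = (2*f)*((5 + f)² + 51) = (2*f)*(51 + (5 + f)²) = 2*f*(51 + (5 + f)²))
k = 251709343/19334 (k = 13028 - 174009/19334 = 251709343/19334 ≈ 13019.)
u(72, X) - k = 2*72*(51 + (5 + 72)²) - 1*251709343/19334 = 2*72*(51 + 77²) - 251709343/19334 = 2*72*(51 + 5929) - 251709343/19334 = 2*72*5980 - 251709343/19334 = 861120 - 251709343/19334 = 16397184737/19334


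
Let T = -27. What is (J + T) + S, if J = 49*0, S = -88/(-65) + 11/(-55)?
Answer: -336/13 ≈ -25.846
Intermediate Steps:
S = 15/13 (S = -88*(-1/65) + 11*(-1/55) = 88/65 - ⅕ = 15/13 ≈ 1.1538)
J = 0
(J + T) + S = (0 - 27) + 15/13 = -27 + 15/13 = -336/13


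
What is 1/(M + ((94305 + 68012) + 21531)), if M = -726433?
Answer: -1/542585 ≈ -1.8430e-6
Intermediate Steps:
1/(M + ((94305 + 68012) + 21531)) = 1/(-726433 + ((94305 + 68012) + 21531)) = 1/(-726433 + (162317 + 21531)) = 1/(-726433 + 183848) = 1/(-542585) = -1/542585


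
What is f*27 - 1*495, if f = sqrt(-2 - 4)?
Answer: -495 + 27*I*sqrt(6) ≈ -495.0 + 66.136*I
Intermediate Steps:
f = I*sqrt(6) (f = sqrt(-6) = I*sqrt(6) ≈ 2.4495*I)
f*27 - 1*495 = (I*sqrt(6))*27 - 1*495 = 27*I*sqrt(6) - 495 = -495 + 27*I*sqrt(6)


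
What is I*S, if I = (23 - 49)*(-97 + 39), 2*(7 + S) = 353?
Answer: 255606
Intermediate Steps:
S = 339/2 (S = -7 + (1/2)*353 = -7 + 353/2 = 339/2 ≈ 169.50)
I = 1508 (I = -26*(-58) = 1508)
I*S = 1508*(339/2) = 255606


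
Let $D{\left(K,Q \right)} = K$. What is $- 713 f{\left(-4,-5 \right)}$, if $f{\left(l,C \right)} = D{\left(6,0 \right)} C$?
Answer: $21390$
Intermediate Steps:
$f{\left(l,C \right)} = 6 C$
$- 713 f{\left(-4,-5 \right)} = - 713 \cdot 6 \left(-5\right) = \left(-713\right) \left(-30\right) = 21390$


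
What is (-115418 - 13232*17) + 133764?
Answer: -206598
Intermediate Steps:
(-115418 - 13232*17) + 133764 = (-115418 - 224944) + 133764 = -340362 + 133764 = -206598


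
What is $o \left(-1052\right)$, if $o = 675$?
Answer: $-710100$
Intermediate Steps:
$o \left(-1052\right) = 675 \left(-1052\right) = -710100$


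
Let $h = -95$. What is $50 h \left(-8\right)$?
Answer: $38000$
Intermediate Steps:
$50 h \left(-8\right) = 50 \left(-95\right) \left(-8\right) = \left(-4750\right) \left(-8\right) = 38000$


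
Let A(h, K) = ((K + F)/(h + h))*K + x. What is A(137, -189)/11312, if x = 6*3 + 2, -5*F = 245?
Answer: 25231/1549744 ≈ 0.016281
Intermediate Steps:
F = -49 (F = -⅕*245 = -49)
x = 20 (x = 18 + 2 = 20)
A(h, K) = 20 + K*(-49 + K)/(2*h) (A(h, K) = ((K - 49)/(h + h))*K + 20 = ((-49 + K)/((2*h)))*K + 20 = ((-49 + K)*(1/(2*h)))*K + 20 = ((-49 + K)/(2*h))*K + 20 = K*(-49 + K)/(2*h) + 20 = 20 + K*(-49 + K)/(2*h))
A(137, -189)/11312 = ((½)*((-189)² - 49*(-189) + 40*137)/137)/11312 = ((½)*(1/137)*(35721 + 9261 + 5480))*(1/11312) = ((½)*(1/137)*50462)*(1/11312) = (25231/137)*(1/11312) = 25231/1549744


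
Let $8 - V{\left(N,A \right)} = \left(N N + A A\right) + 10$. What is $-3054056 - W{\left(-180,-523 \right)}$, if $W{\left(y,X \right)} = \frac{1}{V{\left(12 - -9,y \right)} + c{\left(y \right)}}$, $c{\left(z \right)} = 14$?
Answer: $- \frac{100261604423}{32829} \approx -3.0541 \cdot 10^{6}$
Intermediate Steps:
$V{\left(N,A \right)} = -2 - A^{2} - N^{2}$ ($V{\left(N,A \right)} = 8 - \left(\left(N N + A A\right) + 10\right) = 8 - \left(\left(N^{2} + A^{2}\right) + 10\right) = 8 - \left(\left(A^{2} + N^{2}\right) + 10\right) = 8 - \left(10 + A^{2} + N^{2}\right) = -2 - A^{2} - N^{2}$)
$W{\left(y,X \right)} = \frac{1}{-429 - y^{2}}$ ($W{\left(y,X \right)} = \frac{1}{\left(-2 - y^{2} - \left(12 - -9\right)^{2}\right) + 14} = \frac{1}{\left(-2 - y^{2} - \left(12 + 9\right)^{2}\right) + 14} = \frac{1}{\left(-2 - y^{2} - 21^{2}\right) + 14} = \frac{1}{\left(-2 - y^{2} - 441\right) + 14} = \frac{1}{\left(-443 - y^{2}\right) + 14} = \frac{1}{-429 - y^{2}}$)
$-3054056 - W{\left(-180,-523 \right)} = -3054056 - - \frac{1}{429 + \left(-180\right)^{2}} = -3054056 - - \frac{1}{429 + 32400} = -3054056 - - \frac{1}{32829} = -3054056 + \frac{1}{32829} = - \frac{100261604423}{32829}$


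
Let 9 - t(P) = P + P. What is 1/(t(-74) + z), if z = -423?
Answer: -1/266 ≈ -0.0037594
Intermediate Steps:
t(P) = 9 - 2*P (t(P) = 9 - (P + P) = 9 - 2*P)
1/(t(-74) + z) = 1/((9 - 2*(-74)) - 423) = 1/((9 + 148) - 423) = 1/(157 - 423) = 1/(-266) = -1/266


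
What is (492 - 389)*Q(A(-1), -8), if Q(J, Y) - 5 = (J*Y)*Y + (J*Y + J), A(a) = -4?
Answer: -22969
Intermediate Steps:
Q(J, Y) = 5 + J + J*Y + J*Y² (Q(J, Y) = 5 + ((J*Y)*Y + (J*Y + J)) = 5 + (J*Y² + (J + J*Y)) = 5 + (J + J*Y + J*Y²) = 5 + J + J*Y + J*Y²)
(492 - 389)*Q(A(-1), -8) = (492 - 389)*(5 - 4 - 4*(-8) - 4*(-8)²) = 103*(5 - 4 + 32 - 4*64) = 103*(5 - 4 + 32 - 256) = 103*(-223) = -22969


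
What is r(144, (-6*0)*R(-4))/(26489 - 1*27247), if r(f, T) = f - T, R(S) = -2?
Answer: -72/379 ≈ -0.18997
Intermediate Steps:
r(144, (-6*0)*R(-4))/(26489 - 1*27247) = (144 - (-6*0)*(-2))/(26489 - 1*27247) = (144 - 0*(-2))/(26489 - 27247) = (144 - 1*0)/(-758) = (144 + 0)*(-1/758) = 144*(-1/758) = -72/379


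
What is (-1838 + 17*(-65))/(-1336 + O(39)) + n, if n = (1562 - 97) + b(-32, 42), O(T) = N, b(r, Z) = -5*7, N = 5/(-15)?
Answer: 5741699/4009 ≈ 1432.2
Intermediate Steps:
N = -⅓ (N = 5*(-1/15) = -⅓ ≈ -0.33333)
b(r, Z) = -35
O(T) = -⅓
n = 1430 (n = (1562 - 97) - 35 = 1465 - 35 = 1430)
(-1838 + 17*(-65))/(-1336 + O(39)) + n = (-1838 + 17*(-65))/(-1336 - ⅓) + 1430 = (-1838 - 1105)/(-4009/3) + 1430 = -2943*(-3/4009) + 1430 = 8829/4009 + 1430 = 5741699/4009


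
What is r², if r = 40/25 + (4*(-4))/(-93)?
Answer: 678976/216225 ≈ 3.1401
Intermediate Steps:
r = 824/465 (r = 40*(1/25) - 16*(-1/93) = 8/5 + 16/93 = 824/465 ≈ 1.7720)
r² = (824/465)² = 678976/216225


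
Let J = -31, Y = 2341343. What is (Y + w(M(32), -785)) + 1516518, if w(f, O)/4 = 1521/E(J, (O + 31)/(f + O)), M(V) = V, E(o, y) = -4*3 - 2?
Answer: 27001985/7 ≈ 3.8574e+6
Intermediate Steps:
E(o, y) = -14 (E(o, y) = -12 - 2 = -14)
w(f, O) = -3042/7 (w(f, O) = 4*(1521/(-14)) = 4*(1521*(-1/14)) = 4*(-1521/14) = -3042/7)
(Y + w(M(32), -785)) + 1516518 = (2341343 - 3042/7) + 1516518 = 16386359/7 + 1516518 = 27001985/7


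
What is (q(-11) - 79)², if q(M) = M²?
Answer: 1764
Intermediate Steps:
(q(-11) - 79)² = ((-11)² - 79)² = (121 - 79)² = 42² = 1764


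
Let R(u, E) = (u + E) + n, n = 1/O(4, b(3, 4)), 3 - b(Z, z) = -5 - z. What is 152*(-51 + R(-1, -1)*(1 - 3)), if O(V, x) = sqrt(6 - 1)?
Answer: -7144 - 304*sqrt(5)/5 ≈ -7280.0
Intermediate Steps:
b(Z, z) = 8 + z (b(Z, z) = 3 - (-5 - z) = 3 + (5 + z) = 8 + z)
O(V, x) = sqrt(5)
n = sqrt(5)/5 (n = 1/(sqrt(5)) = sqrt(5)/5 ≈ 0.44721)
R(u, E) = E + u + sqrt(5)/5 (R(u, E) = (u + E) + sqrt(5)/5 = (E + u) + sqrt(5)/5 = E + u + sqrt(5)/5)
152*(-51 + R(-1, -1)*(1 - 3)) = 152*(-51 + (-1 - 1 + sqrt(5)/5)*(1 - 3)) = 152*(-51 + (-2 + sqrt(5)/5)*(-2)) = 152*(-51 + (4 - 2*sqrt(5)/5)) = 152*(-47 - 2*sqrt(5)/5) = -7144 - 304*sqrt(5)/5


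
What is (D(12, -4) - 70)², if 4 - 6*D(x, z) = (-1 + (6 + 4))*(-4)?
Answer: 36100/9 ≈ 4011.1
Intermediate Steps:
D(x, z) = 20/3 (D(x, z) = ⅔ - (-1 + (6 + 4))*(-4)/6 = ⅔ - (-1 + 10)*(-4)/6 = ⅔ - 3*(-4)/2 = ⅔ - ⅙*(-36) = ⅔ + 6 = 20/3)
(D(12, -4) - 70)² = (20/3 - 70)² = (-190/3)² = 36100/9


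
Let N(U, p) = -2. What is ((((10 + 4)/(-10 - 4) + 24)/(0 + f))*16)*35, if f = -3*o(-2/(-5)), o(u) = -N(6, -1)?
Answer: -6440/3 ≈ -2146.7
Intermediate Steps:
o(u) = 2 (o(u) = -1*(-2) = 2)
f = -6 (f = -3*2 = -6)
((((10 + 4)/(-10 - 4) + 24)/(0 + f))*16)*35 = ((((10 + 4)/(-10 - 4) + 24)/(0 - 6))*16)*35 = (((14/(-14) + 24)/(-6))*16)*35 = (((14*(-1/14) + 24)*(-⅙))*16)*35 = (((-1 + 24)*(-⅙))*16)*35 = ((23*(-⅙))*16)*35 = -23/6*16*35 = -184/3*35 = -6440/3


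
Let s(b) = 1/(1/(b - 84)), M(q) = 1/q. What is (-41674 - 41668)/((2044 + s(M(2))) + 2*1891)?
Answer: -166684/11485 ≈ -14.513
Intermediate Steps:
s(b) = -84 + b (s(b) = 1/(1/(-84 + b)) = -84 + b)
(-41674 - 41668)/((2044 + s(M(2))) + 2*1891) = (-41674 - 41668)/((2044 + (-84 + 1/2)) + 2*1891) = -83342/((2044 + (-84 + 1/2)) + 3782) = -83342/((2044 - 167/2) + 3782) = -83342/(3921/2 + 3782) = -83342/11485/2 = -83342*2/11485 = -166684/11485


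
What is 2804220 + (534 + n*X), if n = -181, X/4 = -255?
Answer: 2989374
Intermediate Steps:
X = -1020 (X = 4*(-255) = -1020)
2804220 + (534 + n*X) = 2804220 + (534 - 181*(-1020)) = 2804220 + (534 + 184620) = 2804220 + 185154 = 2989374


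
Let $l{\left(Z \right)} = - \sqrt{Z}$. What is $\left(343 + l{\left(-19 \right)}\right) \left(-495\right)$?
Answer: $-169785 + 495 i \sqrt{19} \approx -1.6979 \cdot 10^{5} + 2157.7 i$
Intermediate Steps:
$\left(343 + l{\left(-19 \right)}\right) \left(-495\right) = \left(343 - \sqrt{-19}\right) \left(-495\right) = \left(343 - i \sqrt{19}\right) \left(-495\right) = -169785 + 495 i \sqrt{19}$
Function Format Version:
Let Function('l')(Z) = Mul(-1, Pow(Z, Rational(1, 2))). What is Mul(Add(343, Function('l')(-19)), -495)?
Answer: Add(-169785, Mul(495, I, Pow(19, Rational(1, 2)))) ≈ Add(-1.6979e+5, Mul(2157.7, I))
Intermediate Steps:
Mul(Add(343, Function('l')(-19)), -495) = Mul(Add(343, Mul(-1, Pow(-19, Rational(1, 2)))), -495) = Mul(Add(343, Mul(-1, Mul(I, Pow(19, Rational(1, 2))))), -495) = Mul(Add(343, Mul(-1, I, Pow(19, Rational(1, 2)))), -495) = Add(-169785, Mul(495, I, Pow(19, Rational(1, 2))))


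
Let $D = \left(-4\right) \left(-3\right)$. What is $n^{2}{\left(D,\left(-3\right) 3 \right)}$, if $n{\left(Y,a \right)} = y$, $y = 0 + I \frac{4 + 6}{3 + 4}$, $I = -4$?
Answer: $\frac{1600}{49} \approx 32.653$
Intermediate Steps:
$D = 12$
$y = - \frac{40}{7}$ ($y = 0 - 4 \frac{4 + 6}{3 + 4} = 0 - 4 \cdot \frac{10}{7} = 0 - 4 \cdot 10 \cdot \frac{1}{7} = 0 - \frac{40}{7} = - \frac{40}{7} \approx -5.7143$)
$n{\left(Y,a \right)} = - \frac{40}{7}$
$n^{2}{\left(D,\left(-3\right) 3 \right)} = \left(- \frac{40}{7}\right)^{2} = \frac{1600}{49}$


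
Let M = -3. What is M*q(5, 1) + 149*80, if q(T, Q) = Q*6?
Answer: 11902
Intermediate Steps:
q(T, Q) = 6*Q
M*q(5, 1) + 149*80 = -18 + 149*80 = -3*6 + 11920 = -18 + 11920 = 11902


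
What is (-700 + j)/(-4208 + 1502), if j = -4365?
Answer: 5065/2706 ≈ 1.8718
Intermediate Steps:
(-700 + j)/(-4208 + 1502) = (-700 - 4365)/(-4208 + 1502) = -5065/(-2706) = -5065*(-1/2706) = 5065/2706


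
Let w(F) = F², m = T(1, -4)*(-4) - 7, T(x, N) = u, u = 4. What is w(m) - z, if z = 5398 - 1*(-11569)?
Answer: -16438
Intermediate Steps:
T(x, N) = 4
m = -23 (m = 4*(-4) - 7 = -16 - 7 = -23)
z = 16967 (z = 5398 + 11569 = 16967)
w(m) - z = (-23)² - 1*16967 = 529 - 16967 = -16438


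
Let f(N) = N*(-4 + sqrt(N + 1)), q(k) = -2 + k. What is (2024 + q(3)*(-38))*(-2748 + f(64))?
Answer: -5965944 + 127104*sqrt(65) ≈ -4.9412e+6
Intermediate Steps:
f(N) = N*(-4 + sqrt(1 + N))
(2024 + q(3)*(-38))*(-2748 + f(64)) = (2024 + (-2 + 3)*(-38))*(-2748 + 64*(-4 + sqrt(1 + 64))) = (2024 + 1*(-38))*(-2748 + 64*(-4 + sqrt(65))) = (2024 - 38)*(-2748 + (-256 + 64*sqrt(65))) = 1986*(-3004 + 64*sqrt(65)) = -5965944 + 127104*sqrt(65)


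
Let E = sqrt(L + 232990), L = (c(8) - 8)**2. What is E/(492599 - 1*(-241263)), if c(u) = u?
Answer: sqrt(232990)/733862 ≈ 0.00065774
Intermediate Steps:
L = 0 (L = (8 - 8)**2 = 0**2 = 0)
E = sqrt(232990) (E = sqrt(0 + 232990) = sqrt(232990) ≈ 482.69)
E/(492599 - 1*(-241263)) = sqrt(232990)/(492599 - 1*(-241263)) = sqrt(232990)/(492599 + 241263) = sqrt(232990)/733862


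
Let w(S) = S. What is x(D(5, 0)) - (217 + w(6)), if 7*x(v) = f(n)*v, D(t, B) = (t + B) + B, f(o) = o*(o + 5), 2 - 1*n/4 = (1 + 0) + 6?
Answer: -61/7 ≈ -8.7143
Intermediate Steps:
n = -20 (n = 8 - 4*((1 + 0) + 6) = 8 - 4*(1 + 6) = 8 - 4*7 = 8 - 28 = -20)
f(o) = o*(5 + o)
D(t, B) = t + 2*B (D(t, B) = (B + t) + B = t + 2*B)
x(v) = 300*v/7 (x(v) = ((-20*(5 - 20))*v)/7 = ((-20*(-15))*v)/7 = (300*v)/7 = 300*v/7)
x(D(5, 0)) - (217 + w(6)) = 300*(5 + 2*0)/7 - (217 + 6) = 300*(5 + 0)/7 - 1*223 = (300/7)*5 - 223 = 1500/7 - 223 = -61/7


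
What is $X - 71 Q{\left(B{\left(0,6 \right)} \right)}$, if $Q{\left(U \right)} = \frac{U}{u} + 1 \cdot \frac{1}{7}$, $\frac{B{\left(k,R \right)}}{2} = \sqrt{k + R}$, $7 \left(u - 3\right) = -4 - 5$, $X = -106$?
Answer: $- \frac{813}{7} - \frac{497 \sqrt{6}}{6} \approx -319.04$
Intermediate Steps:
$u = \frac{12}{7}$ ($u = 3 + \frac{-4 - 5}{7} = 3 + \frac{1}{7} \left(-9\right) = 3 - \frac{9}{7} = \frac{12}{7} \approx 1.7143$)
$B{\left(k,R \right)} = 2 \sqrt{R + k}$ ($B{\left(k,R \right)} = 2 \sqrt{k + R} = 2 \sqrt{R + k}$)
$Q{\left(U \right)} = \frac{1}{7} + \frac{7 U}{12}$ ($Q{\left(U \right)} = \frac{U}{\frac{12}{7}} + 1 \cdot \frac{1}{7} = U \frac{7}{12} + 1 \cdot \frac{1}{7} = \frac{7 U}{12} + \frac{1}{7} = \frac{1}{7} + \frac{7 U}{12}$)
$X - 71 Q{\left(B{\left(0,6 \right)} \right)} = -106 - 71 \left(\frac{1}{7} + \frac{7 \cdot 2 \sqrt{6 + 0}}{12}\right) = -106 - 71 \left(\frac{1}{7} + \frac{7 \cdot 2 \sqrt{6}}{12}\right) = -106 - 71 \left(\frac{1}{7} + \frac{7 \sqrt{6}}{6}\right) = -106 - \left(\frac{71}{7} + \frac{497 \sqrt{6}}{6}\right) = - \frac{813}{7} - \frac{497 \sqrt{6}}{6}$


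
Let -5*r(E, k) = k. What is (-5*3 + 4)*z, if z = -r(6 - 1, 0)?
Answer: 0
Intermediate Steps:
r(E, k) = -k/5
z = 0 (z = -(-1)*0/5 = -1*0 = 0)
(-5*3 + 4)*z = (-5*3 + 4)*0 = (-15 + 4)*0 = -11*0 = 0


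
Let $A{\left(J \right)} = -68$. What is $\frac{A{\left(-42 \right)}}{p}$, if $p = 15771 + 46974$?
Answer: $- \frac{68}{62745} \approx -0.0010838$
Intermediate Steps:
$p = 62745$
$\frac{A{\left(-42 \right)}}{p} = - \frac{68}{62745}$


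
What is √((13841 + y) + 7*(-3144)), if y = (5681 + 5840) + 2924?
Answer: √6278 ≈ 79.234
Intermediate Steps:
y = 14445 (y = 11521 + 2924 = 14445)
√((13841 + y) + 7*(-3144)) = √((13841 + 14445) + 7*(-3144)) = √(28286 - 22008) = √6278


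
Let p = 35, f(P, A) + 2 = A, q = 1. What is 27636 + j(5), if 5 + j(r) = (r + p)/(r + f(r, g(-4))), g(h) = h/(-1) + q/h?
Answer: 746197/27 ≈ 27637.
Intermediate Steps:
g(h) = 1/h - h (g(h) = h/(-1) + 1/h = h*(-1) + 1/h = -h + 1/h = 1/h - h)
f(P, A) = -2 + A
j(r) = -5 + (35 + r)/(7/4 + r) (j(r) = -5 + (r + 35)/(r + (-2 + (1/(-4) - 1*(-4)))) = -5 + (35 + r)/(r + (-2 + (-¼ + 4))) = -5 + (35 + r)/(r + (-2 + 15/4)) = -5 + (35 + r)/(r + 7/4) = -5 + (35 + r)/(7/4 + r))
27636 + j(5) = 27636 + (105 - 16*5)/(7 + 4*5) = 27636 + (105 - 80)/(7 + 20) = 27636 + 25/27 = 746197/27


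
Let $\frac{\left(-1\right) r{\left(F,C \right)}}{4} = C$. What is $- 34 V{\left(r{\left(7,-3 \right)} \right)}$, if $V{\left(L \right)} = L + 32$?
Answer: $-1496$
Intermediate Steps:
$r{\left(F,C \right)} = - 4 C$
$V{\left(L \right)} = 32 + L$
$- 34 V{\left(r{\left(7,-3 \right)} \right)} = - 34 \left(32 - -12\right) = - 34 \left(32 + 12\right) = \left(-34\right) 44 = -1496$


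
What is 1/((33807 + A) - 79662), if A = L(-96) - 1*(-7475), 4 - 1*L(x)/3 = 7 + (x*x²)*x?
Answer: -1/254842357 ≈ -3.9240e-9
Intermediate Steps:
L(x) = -9 - 3*x⁴ (L(x) = 12 - 3*(7 + (x*x²)*x) = 12 - 3*(7 + x³*x) = 12 - 3*(7 + x⁴) = 12 + (-21 - 3*x⁴) = -9 - 3*x⁴)
A = -254796502 (A = (-9 - 3*(-96)⁴) - 1*(-7475) = (-9 - 3*84934656) + 7475 = (-9 - 254803968) + 7475 = -254803977 + 7475 = -254796502)
1/((33807 + A) - 79662) = 1/((33807 - 254796502) - 79662) = 1/(-254762695 - 79662) = 1/(-254842357) = -1/254842357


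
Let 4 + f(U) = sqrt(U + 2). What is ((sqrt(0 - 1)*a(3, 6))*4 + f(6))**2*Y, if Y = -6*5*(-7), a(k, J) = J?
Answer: 840*(-2 + sqrt(2) + 12*I)**2 ≈ -1.2067e+5 - 11809.0*I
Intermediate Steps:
f(U) = -4 + sqrt(2 + U) (f(U) = -4 + sqrt(U + 2) = -4 + sqrt(2 + U))
Y = 210 (Y = -30*(-7) = 210)
((sqrt(0 - 1)*a(3, 6))*4 + f(6))**2*Y = ((sqrt(0 - 1)*6)*4 + (-4 + sqrt(2 + 6)))**2*210 = ((sqrt(-1)*6)*4 + (-4 + sqrt(8)))**2*210 = ((I*6)*4 + (-4 + 2*sqrt(2)))**2*210 = ((6*I)*4 + (-4 + 2*sqrt(2)))**2*210 = (24*I + (-4 + 2*sqrt(2)))**2*210 = (-4 + 2*sqrt(2) + 24*I)**2*210 = 210*(-4 + 2*sqrt(2) + 24*I)**2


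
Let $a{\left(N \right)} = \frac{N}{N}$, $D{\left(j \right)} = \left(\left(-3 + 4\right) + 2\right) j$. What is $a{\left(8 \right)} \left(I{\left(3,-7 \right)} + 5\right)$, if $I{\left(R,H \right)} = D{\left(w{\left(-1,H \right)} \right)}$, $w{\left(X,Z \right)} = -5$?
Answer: $-10$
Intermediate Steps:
$D{\left(j \right)} = 3 j$ ($D{\left(j \right)} = \left(1 + 2\right) j = 3 j$)
$a{\left(N \right)} = 1$
$I{\left(R,H \right)} = -15$ ($I{\left(R,H \right)} = 3 \left(-5\right) = -15$)
$a{\left(8 \right)} \left(I{\left(3,-7 \right)} + 5\right) = 1 \left(-15 + 5\right) = 1 \left(-10\right) = -10$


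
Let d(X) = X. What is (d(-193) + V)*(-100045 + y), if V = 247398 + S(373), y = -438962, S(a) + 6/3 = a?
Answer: -133445197032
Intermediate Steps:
S(a) = -2 + a
V = 247769 (V = 247398 + (-2 + 373) = 247398 + 371 = 247769)
(d(-193) + V)*(-100045 + y) = (-193 + 247769)*(-100045 - 438962) = 247576*(-539007) = -133445197032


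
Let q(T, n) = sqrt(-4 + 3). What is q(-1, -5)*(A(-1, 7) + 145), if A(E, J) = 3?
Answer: 148*I ≈ 148.0*I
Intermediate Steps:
q(T, n) = I (q(T, n) = sqrt(-1) = I)
q(-1, -5)*(A(-1, 7) + 145) = I*(3 + 145) = I*148 = 148*I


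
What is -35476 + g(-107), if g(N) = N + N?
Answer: -35690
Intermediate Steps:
g(N) = 2*N
-35476 + g(-107) = -35476 + 2*(-107) = -35476 - 214 = -35690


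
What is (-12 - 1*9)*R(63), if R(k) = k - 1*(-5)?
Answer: -1428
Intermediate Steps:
R(k) = 5 + k (R(k) = k + 5 = 5 + k)
(-12 - 1*9)*R(63) = (-12 - 1*9)*(5 + 63) = (-12 - 9)*68 = -21*68 = -1428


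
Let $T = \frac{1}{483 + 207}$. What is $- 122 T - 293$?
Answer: $- \frac{101146}{345} \approx -293.18$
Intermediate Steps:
$T = \frac{1}{690} \approx 0.0014493$
$- 122 T - 293 = \left(-122\right) \frac{1}{690} - 293 = - \frac{61}{345} - 293 = - \frac{101146}{345}$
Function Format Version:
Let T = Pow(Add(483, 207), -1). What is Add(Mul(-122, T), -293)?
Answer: Rational(-101146, 345) ≈ -293.18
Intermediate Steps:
T = Rational(1, 690) (T = Pow(690, -1) = Rational(1, 690) ≈ 0.0014493)
Add(Mul(-122, T), -293) = Add(Mul(-122, Rational(1, 690)), -293) = Add(Rational(-61, 345), -293) = Rational(-101146, 345)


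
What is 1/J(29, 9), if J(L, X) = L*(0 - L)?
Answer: -1/841 ≈ -0.0011891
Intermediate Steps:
J(L, X) = -L² (J(L, X) = L*(-L) = -L²)
1/J(29, 9) = 1/(-1*29²) = 1/(-1*841) = 1/(-841) = -1/841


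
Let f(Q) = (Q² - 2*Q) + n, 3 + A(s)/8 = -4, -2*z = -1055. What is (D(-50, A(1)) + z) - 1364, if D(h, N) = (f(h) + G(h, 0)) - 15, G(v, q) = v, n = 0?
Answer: 3397/2 ≈ 1698.5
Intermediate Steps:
z = 1055/2 (z = -½*(-1055) = 1055/2 ≈ 527.50)
A(s) = -56 (A(s) = -24 + 8*(-4) = -24 - 32 = -56)
f(Q) = Q² - 2*Q (f(Q) = (Q² - 2*Q) + 0 = Q² - 2*Q)
D(h, N) = -15 + h + h*(-2 + h) (D(h, N) = (h*(-2 + h) + h) - 15 = (h + h*(-2 + h)) - 15 = -15 + h + h*(-2 + h))
(D(-50, A(1)) + z) - 1364 = ((-15 + (-50)² - 1*(-50)) + 1055/2) - 1364 = ((-15 + 2500 + 50) + 1055/2) - 1364 = (2535 + 1055/2) - 1364 = 6125/2 - 1364 = 3397/2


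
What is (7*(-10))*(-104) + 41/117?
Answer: 851801/117 ≈ 7280.4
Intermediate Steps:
(7*(-10))*(-104) + 41/117 = -70*(-104) + 41*(1/117) = 7280 + 41/117 = 851801/117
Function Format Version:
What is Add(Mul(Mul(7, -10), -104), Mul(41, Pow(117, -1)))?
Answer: Rational(851801, 117) ≈ 7280.4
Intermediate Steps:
Add(Mul(Mul(7, -10), -104), Mul(41, Pow(117, -1))) = Add(Mul(-70, -104), Mul(41, Rational(1, 117))) = Add(7280, Rational(41, 117)) = Rational(851801, 117)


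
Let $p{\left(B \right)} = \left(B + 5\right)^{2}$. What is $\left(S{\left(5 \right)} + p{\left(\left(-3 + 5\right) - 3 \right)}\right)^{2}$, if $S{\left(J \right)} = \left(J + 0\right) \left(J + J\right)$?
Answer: $4356$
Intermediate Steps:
$S{\left(J \right)} = 2 J^{2}$ ($S{\left(J \right)} = J 2 J = 2 J^{2}$)
$p{\left(B \right)} = \left(5 + B\right)^{2}$
$\left(S{\left(5 \right)} + p{\left(\left(-3 + 5\right) - 3 \right)}\right)^{2} = \left(2 \cdot 5^{2} + \left(5 + \left(\left(-3 + 5\right) - 3\right)\right)^{2}\right)^{2} = \left(2 \cdot 25 + \left(5 + \left(2 - 3\right)\right)^{2}\right)^{2} = \left(50 + \left(5 - 1\right)^{2}\right)^{2} = \left(50 + 4^{2}\right)^{2} = \left(50 + 16\right)^{2} = 66^{2} = 4356$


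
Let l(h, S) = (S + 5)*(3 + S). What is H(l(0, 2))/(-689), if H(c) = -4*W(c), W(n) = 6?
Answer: 24/689 ≈ 0.034833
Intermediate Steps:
l(h, S) = (3 + S)*(5 + S) (l(h, S) = (5 + S)*(3 + S) = (3 + S)*(5 + S))
H(c) = -24 (H(c) = -4*6 = -24)
H(l(0, 2))/(-689) = -24/(-689) = -24*(-1/689) = 24/689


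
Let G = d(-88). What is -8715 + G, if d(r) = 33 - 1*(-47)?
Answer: -8635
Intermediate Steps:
d(r) = 80 (d(r) = 33 + 47 = 80)
G = 80
-8715 + G = -8715 + 80 = -8635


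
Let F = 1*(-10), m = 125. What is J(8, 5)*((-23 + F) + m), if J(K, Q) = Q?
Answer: 460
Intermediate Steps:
F = -10
J(8, 5)*((-23 + F) + m) = 5*((-23 - 10) + 125) = 5*(-33 + 125) = 5*92 = 460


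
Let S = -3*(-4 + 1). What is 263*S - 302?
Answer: 2065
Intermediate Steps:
S = 9 (S = -3*(-3) = 9)
263*S - 302 = 263*9 - 302 = 2367 - 302 = 2065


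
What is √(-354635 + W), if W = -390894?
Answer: I*√745529 ≈ 863.44*I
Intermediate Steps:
√(-354635 + W) = √(-354635 - 390894) = √(-745529) = I*√745529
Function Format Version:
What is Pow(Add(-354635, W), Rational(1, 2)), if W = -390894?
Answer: Mul(I, Pow(745529, Rational(1, 2))) ≈ Mul(863.44, I)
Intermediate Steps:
Pow(Add(-354635, W), Rational(1, 2)) = Pow(Add(-354635, -390894), Rational(1, 2)) = Pow(-745529, Rational(1, 2)) = Mul(I, Pow(745529, Rational(1, 2)))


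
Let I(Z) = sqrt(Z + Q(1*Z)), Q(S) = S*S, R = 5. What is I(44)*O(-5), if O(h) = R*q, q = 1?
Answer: 30*sqrt(55) ≈ 222.49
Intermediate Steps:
Q(S) = S**2
I(Z) = sqrt(Z + Z**2) (I(Z) = sqrt(Z + (1*Z)**2) = sqrt(Z + Z**2))
O(h) = 5 (O(h) = 5*1 = 5)
I(44)*O(-5) = sqrt(44*(1 + 44))*5 = sqrt(44*45)*5 = sqrt(1980)*5 = (6*sqrt(55))*5 = 30*sqrt(55)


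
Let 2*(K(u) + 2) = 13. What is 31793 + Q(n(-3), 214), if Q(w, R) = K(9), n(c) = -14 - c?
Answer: 63595/2 ≈ 31798.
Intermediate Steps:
K(u) = 9/2 (K(u) = -2 + (½)*13 = -2 + 13/2 = 9/2)
Q(w, R) = 9/2
31793 + Q(n(-3), 214) = 31793 + 9/2 = 63595/2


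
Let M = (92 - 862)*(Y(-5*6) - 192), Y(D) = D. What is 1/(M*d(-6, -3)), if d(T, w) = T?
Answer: -1/1025640 ≈ -9.7500e-7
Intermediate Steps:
M = 170940 (M = (92 - 862)*(-5*6 - 192) = -770*(-30 - 192) = -770*(-222) = 170940)
1/(M*d(-6, -3)) = 1/(170940*(-6)) = 1/(-1025640) = -1/1025640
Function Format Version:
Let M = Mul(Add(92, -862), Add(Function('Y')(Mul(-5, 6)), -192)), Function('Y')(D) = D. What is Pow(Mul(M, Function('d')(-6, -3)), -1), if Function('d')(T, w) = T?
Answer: Rational(-1, 1025640) ≈ -9.7500e-7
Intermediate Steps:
M = 170940 (M = Mul(Add(92, -862), Add(Mul(-5, 6), -192)) = Mul(-770, Add(-30, -192)) = Mul(-770, -222) = 170940)
Pow(Mul(M, Function('d')(-6, -3)), -1) = Pow(Mul(170940, -6), -1) = Pow(-1025640, -1) = Rational(-1, 1025640)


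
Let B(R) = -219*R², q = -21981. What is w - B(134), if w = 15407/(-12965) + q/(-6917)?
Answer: 352650275994866/89678905 ≈ 3.9324e+6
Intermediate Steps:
w = 178413446/89678905 (w = 15407/(-12965) - 21981/(-6917) = 15407*(-1/12965) - 21981*(-1/6917) = -15407/12965 + 21981/6917 = 178413446/89678905 ≈ 1.9895)
w - B(134) = 178413446/89678905 - (-219)*134² = 178413446/89678905 - (-219)*17956 = 178413446/89678905 - 1*(-3932364) = 178413446/89678905 + 3932364 = 352650275994866/89678905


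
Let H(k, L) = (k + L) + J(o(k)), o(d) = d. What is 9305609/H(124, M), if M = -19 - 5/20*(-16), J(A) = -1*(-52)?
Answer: 9305609/161 ≈ 57799.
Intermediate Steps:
J(A) = 52
M = -15 (M = -19 - 5*1/20*(-16) = -19 - 1/4*(-16) = -19 + 4 = -15)
H(k, L) = 52 + L + k (H(k, L) = (k + L) + 52 = (L + k) + 52 = 52 + L + k)
9305609/H(124, M) = 9305609/(52 - 15 + 124) = 9305609/161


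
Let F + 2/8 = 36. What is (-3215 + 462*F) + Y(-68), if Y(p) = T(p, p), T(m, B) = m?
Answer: 26467/2 ≈ 13234.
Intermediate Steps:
F = 143/4 (F = -¼ + 36 = 143/4 ≈ 35.750)
Y(p) = p
(-3215 + 462*F) + Y(-68) = (-3215 + 462*(143/4)) - 68 = (-3215 + 33033/2) - 68 = 26603/2 - 68 = 26467/2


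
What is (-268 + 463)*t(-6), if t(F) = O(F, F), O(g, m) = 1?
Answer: 195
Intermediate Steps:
t(F) = 1
(-268 + 463)*t(-6) = (-268 + 463)*1 = 195*1 = 195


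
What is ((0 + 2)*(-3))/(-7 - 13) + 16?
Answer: 163/10 ≈ 16.300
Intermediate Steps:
((0 + 2)*(-3))/(-7 - 13) + 16 = (2*(-3))/(-20) + 16 = -1/20*(-6) + 16 = 3/10 + 16 = 163/10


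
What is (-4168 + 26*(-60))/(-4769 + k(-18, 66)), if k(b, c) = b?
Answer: 5728/4787 ≈ 1.1966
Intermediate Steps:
(-4168 + 26*(-60))/(-4769 + k(-18, 66)) = (-4168 + 26*(-60))/(-4769 - 18) = (-4168 - 1560)/(-4787) = -5728*(-1/4787) = 5728/4787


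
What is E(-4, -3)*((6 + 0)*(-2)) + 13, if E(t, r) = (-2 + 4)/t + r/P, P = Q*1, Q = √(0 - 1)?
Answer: 19 - 36*I ≈ 19.0 - 36.0*I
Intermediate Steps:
Q = I (Q = √(-1) = I ≈ 1.0*I)
P = I (P = I*1 = I ≈ 1.0*I)
E(t, r) = 2/t - I*r (E(t, r) = (-2 + 4)/t + r/I = 2/t + r*(-I) = 2/t - I*r)
E(-4, -3)*((6 + 0)*(-2)) + 13 = (2/(-4) - 1*I*(-3))*((6 + 0)*(-2)) + 13 = (2*(-¼) + 3*I)*(6*(-2)) + 13 = (-½ + 3*I)*(-12) + 13 = (6 - 36*I) + 13 = 19 - 36*I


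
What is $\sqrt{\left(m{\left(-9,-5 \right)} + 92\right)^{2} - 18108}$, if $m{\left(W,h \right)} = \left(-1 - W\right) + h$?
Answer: $i \sqrt{9083} \approx 95.305 i$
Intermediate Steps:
$m{\left(W,h \right)} = -1 + h - W$
$\sqrt{\left(m{\left(-9,-5 \right)} + 92\right)^{2} - 18108} = \sqrt{\left(\left(-1 - 5 - -9\right) + 92\right)^{2} - 18108} = \sqrt{\left(\left(-1 - 5 + 9\right) + 92\right)^{2} - 18108} = \sqrt{\left(3 + 92\right)^{2} - 18108} = \sqrt{95^{2} - 18108} = \sqrt{9025 - 18108} = \sqrt{-9083} = i \sqrt{9083}$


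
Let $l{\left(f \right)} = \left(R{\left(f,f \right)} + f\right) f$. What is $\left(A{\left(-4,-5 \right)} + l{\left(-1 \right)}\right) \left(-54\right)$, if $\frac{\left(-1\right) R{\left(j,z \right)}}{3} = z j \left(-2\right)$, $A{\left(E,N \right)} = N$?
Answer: $540$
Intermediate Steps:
$R{\left(j,z \right)} = 6 j z$ ($R{\left(j,z \right)} = - 3 z j \left(-2\right) = - 3 j z \left(-2\right) = - 3 \left(- 2 j z\right) = 6 j z$)
$l{\left(f \right)} = f \left(f + 6 f^{2}\right)$ ($l{\left(f \right)} = \left(6 f f + f\right) f = \left(6 f^{2} + f\right) f = \left(f + 6 f^{2}\right) f = f \left(f + 6 f^{2}\right)$)
$\left(A{\left(-4,-5 \right)} + l{\left(-1 \right)}\right) \left(-54\right) = \left(-5 + \left(-1\right)^{2} \left(1 + 6 \left(-1\right)\right)\right) \left(-54\right) = \left(-5 + 1 \left(1 - 6\right)\right) \left(-54\right) = \left(-5 + 1 \left(-5\right)\right) \left(-54\right) = \left(-5 - 5\right) \left(-54\right) = \left(-10\right) \left(-54\right) = 540$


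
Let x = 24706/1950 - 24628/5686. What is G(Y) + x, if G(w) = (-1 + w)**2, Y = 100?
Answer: 27190750354/2771925 ≈ 9809.3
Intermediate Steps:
x = 23113429/2771925 (x = 24706*(1/1950) - 24628*1/5686 = 12353/975 - 12314/2843 = 23113429/2771925 ≈ 8.3384)
G(Y) + x = (-1 + 100)**2 + 23113429/2771925 = 99**2 + 23113429/2771925 = 9801 + 23113429/2771925 = 27190750354/2771925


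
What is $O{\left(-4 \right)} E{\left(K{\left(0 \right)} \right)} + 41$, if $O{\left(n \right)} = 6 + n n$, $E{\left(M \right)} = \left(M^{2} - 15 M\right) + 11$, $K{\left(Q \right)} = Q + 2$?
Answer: $-289$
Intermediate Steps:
$K{\left(Q \right)} = 2 + Q$
$E{\left(M \right)} = 11 + M^{2} - 15 M$
$O{\left(n \right)} = 6 + n^{2}$
$O{\left(-4 \right)} E{\left(K{\left(0 \right)} \right)} + 41 = \left(6 + \left(-4\right)^{2}\right) \left(11 + \left(2 + 0\right)^{2} - 15 \left(2 + 0\right)\right) + 41 = \left(6 + 16\right) \left(11 + 2^{2} - 30\right) + 41 = 22 \left(11 + 4 - 30\right) + 41 = 22 \left(-15\right) + 41 = -330 + 41 = -289$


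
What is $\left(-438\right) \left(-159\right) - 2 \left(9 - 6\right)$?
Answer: $69636$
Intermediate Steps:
$\left(-438\right) \left(-159\right) - 2 \left(9 - 6\right) = 69642 - 6 = 69636$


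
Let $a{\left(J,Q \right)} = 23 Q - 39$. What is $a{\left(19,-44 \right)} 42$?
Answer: $-44142$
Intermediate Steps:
$a{\left(J,Q \right)} = -39 + 23 Q$
$a{\left(19,-44 \right)} 42 = \left(-39 + 23 \left(-44\right)\right) 42 = \left(-39 - 1012\right) 42 = \left(-1051\right) 42 = -44142$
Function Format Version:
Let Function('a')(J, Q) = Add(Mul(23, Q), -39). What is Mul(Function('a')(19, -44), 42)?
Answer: -44142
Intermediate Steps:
Function('a')(J, Q) = Add(-39, Mul(23, Q))
Mul(Function('a')(19, -44), 42) = Mul(Add(-39, Mul(23, -44)), 42) = Mul(Add(-39, -1012), 42) = Mul(-1051, 42) = -44142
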